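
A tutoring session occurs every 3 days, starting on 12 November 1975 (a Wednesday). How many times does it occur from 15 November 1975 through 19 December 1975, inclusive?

Occurrences land 3·i days after 12 November 1975 for i = 0, 1, 2, …
15 November 1975 is 3 days after the start; 3 ÷ 3 = 1 remainder 0. First occurrence in the window: #2 on 15 November 1975 (1×3 = 3 days in).
19 December 1975 is 37 days after the start; 37 ÷ 3 = 12 remainder 1. Last occurrence in the window: #13 on 18 December 1975.
Occurrences #2 through #13: 12 in total.

12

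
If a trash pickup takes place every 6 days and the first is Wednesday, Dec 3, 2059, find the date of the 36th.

Jun 30, 2060

The 36th occurrence is 35 intervals after the first: 35 × 6 = 210 days after Dec 3, 2059.
Dec has 31 days — 28 days to the end of Dec leaves 182.
Jan has 31 days (151 left).
Feb has 29 days (122 left).
Mar has 31 days (91 left).
Apr has 30 days (61 left).
May has 31 days (30 left).
30 days into Jun → Jun 30, 2060.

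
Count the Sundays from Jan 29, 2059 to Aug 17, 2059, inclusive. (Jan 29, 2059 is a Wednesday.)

Jan 29, 2059 is a Wednesday; the first Sunday on or after it is Feb 2, 2059 (4 days later).
From Feb 2, 2059 to Aug 17, 2059: 26 + 31 + 30 + 31 + 30 + 31 + 17 = 196 days (rest of Feb, Mar, Apr, May, Jun, Jul, Aug).
196 ÷ 7 = 28 full weeks with remainder 0, so 28 more Sundays after the first → 29.

29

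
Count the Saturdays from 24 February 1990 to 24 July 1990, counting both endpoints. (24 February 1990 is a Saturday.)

24 February 1990 is a Saturday; the first Saturday on or after it is 24 February 1990.
From 24 February 1990 to 24 July 1990: 4 + 31 + 30 + 31 + 30 + 24 = 150 days (rest of February, March, April, May, June, July).
150 ÷ 7 = 21 full weeks with remainder 3, so 21 more Saturdays after the first → 22.

22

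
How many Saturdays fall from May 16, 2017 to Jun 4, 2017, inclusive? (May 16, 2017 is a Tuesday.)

3

May 16, 2017 is a Tuesday; the first Saturday on or after it is May 20, 2017 (4 days later).
From May 20, 2017 to Jun 4, 2017: 11 + 4 = 15 days (rest of May, Jun).
15 ÷ 7 = 2 full weeks with remainder 1, so 2 more Saturdays after the first → 3.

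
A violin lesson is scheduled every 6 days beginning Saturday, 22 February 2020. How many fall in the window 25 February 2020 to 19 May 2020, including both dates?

Occurrences land 6·i days after 22 February 2020 for i = 0, 1, 2, …
25 February 2020 is 3 days after the start; 3 ÷ 6 = 0 remainder 3; since the remainder is 3, round up to i = 1. First occurrence in the window: #2 on 28 February 2020 (1×6 = 6 days in).
19 May 2020 is 87 days after the start; 87 ÷ 6 = 14 remainder 3. Last occurrence in the window: #15 on 16 May 2020.
Occurrences #2 through #15: 14 in total.

14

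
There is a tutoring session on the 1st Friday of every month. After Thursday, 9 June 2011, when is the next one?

June 2011 starts on a Wednesday, so its 1st Friday is 3 June 2011 (2 days in).
That is not after 9 June 2011, so look at July 2011.
July 2011 starts on a Friday, so its 1st Friday is 1 July 2011.

1 July 2011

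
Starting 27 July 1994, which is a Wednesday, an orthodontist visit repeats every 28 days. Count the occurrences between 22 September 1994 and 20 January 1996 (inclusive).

Occurrences land 28·i days after 27 July 1994 for i = 0, 1, 2, …
22 September 1994 is 57 days after the start; 57 ÷ 28 = 2 remainder 1; since the remainder is 1, round up to i = 3. First occurrence in the window: #4 on 19 October 1994 (3×28 = 84 days in).
20 January 1996 is 542 days after the start; 542 ÷ 28 = 19 remainder 10. Last occurrence in the window: #20 on 10 January 1996.
Occurrences #4 through #20: 17 in total.

17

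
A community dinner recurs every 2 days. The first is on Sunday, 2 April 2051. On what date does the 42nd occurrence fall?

The 42nd occurrence is 41 intervals after the first: 41 × 2 = 82 days after 2 April 2051.
April has 30 days — 28 days to the end of April leaves 54.
May has 31 days (23 left).
23 days into June → 23 June 2051.

23 June 2051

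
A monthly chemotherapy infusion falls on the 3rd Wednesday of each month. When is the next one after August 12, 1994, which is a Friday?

August 17, 1994

August 1994 starts on a Monday; its first Wednesday is the 3rd, so the 3rd Wednesday is the 17th — August 17, 1994.
August 17, 1994 is after August 12, 1994, so that is the next one.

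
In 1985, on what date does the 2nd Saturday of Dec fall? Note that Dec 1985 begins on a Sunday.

Dec 1985 begins on a Sunday, so the first Saturday is Dec 7 (6 days later).
The 2nd Saturday is 1 weeks later: 7 + 7 = 14.

Dec 14, 1985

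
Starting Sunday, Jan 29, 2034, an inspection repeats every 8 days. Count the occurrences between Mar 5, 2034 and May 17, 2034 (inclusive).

Occurrences land 8·i days after Jan 29, 2034 for i = 0, 1, 2, …
Mar 5, 2034 is 35 days after the start; 35 ÷ 8 = 4 remainder 3; since the remainder is 3, round up to i = 5. First occurrence in the window: #6 on Mar 10, 2034 (5×8 = 40 days in).
May 17, 2034 is 108 days after the start; 108 ÷ 8 = 13 remainder 4. Last occurrence in the window: #14 on May 13, 2034.
Occurrences #6 through #14: 9 in total.

9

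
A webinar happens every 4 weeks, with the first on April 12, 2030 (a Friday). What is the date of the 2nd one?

May 10, 2030

The 2nd occurrence is 1 interval after the first: 1 × 28 = 28 days after April 12, 2030.
April has 30 days — 18 days to the end of April leaves 10.
10 days into May → May 10, 2030.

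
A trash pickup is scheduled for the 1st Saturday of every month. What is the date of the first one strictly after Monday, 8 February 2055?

6 March 2055

February 2055 starts on a Monday, so its 1st Saturday is 6 February 2055 (5 days in).
That is not after 8 February 2055, so look at March 2055.
March 2055 starts on a Monday, so its 1st Saturday is 6 March 2055 (5 days in).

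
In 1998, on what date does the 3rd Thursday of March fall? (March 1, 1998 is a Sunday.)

March 1998 begins on a Sunday, so the first Thursday is March 5 (4 days later).
The 3rd Thursday is 2 weeks later: 5 + 14 = 19.

March 19, 1998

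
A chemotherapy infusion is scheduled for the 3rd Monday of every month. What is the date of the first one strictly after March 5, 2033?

March 2033 starts on a Tuesday; its first Monday is the 7th, so the 3rd Monday is the 21st — March 21, 2033.
March 21, 2033 is after March 5, 2033, so that is the next one.

March 21, 2033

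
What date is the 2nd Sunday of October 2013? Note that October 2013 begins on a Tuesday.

13 October 2013

October 2013 begins on a Tuesday, so the first Sunday is October 6 (5 days later).
The 2nd Sunday is 1 weeks later: 6 + 7 = 13.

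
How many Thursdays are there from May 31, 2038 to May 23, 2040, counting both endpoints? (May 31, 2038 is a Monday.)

May 31, 2038 is a Monday; the first Thursday on or after it is June 3, 2038 (3 days later).
From June 3, 2038 to May 23, 2040: 211 + 365 + 144 = 720 days (rest of 2038, 2039, to May 23, 2040 in 2040).
720 ÷ 7 = 102 full weeks with remainder 6, so 102 more Thursdays after the first → 103.

103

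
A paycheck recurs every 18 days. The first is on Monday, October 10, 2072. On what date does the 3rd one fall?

The 3rd occurrence is 2 intervals after the first: 2 × 18 = 36 days after October 10, 2072.
October has 31 days — 21 days to the end of October leaves 15.
15 days into November → November 15, 2072.

November 15, 2072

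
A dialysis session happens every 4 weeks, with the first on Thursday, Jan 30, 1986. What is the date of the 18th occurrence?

May 21, 1987

The 18th occurrence is 17 intervals after the first: 17 × 28 = 476 days after Jan 30, 1986.
Jan has 31 days — 1 day to the end of Jan leaves 475.
From end of Jan to end of 1986 is 334 days (141 left).
Jan has 31 days (110 left).
Feb has 28 days (82 left).
Mar has 31 days (51 left).
Apr has 30 days (21 left).
21 days into May → May 21, 1987.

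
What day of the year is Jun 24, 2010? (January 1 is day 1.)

Days in months before Jun: 31 + 28 + 31 + 30 + 31 = 151.
Plus 24 days into Jun → day 175.

175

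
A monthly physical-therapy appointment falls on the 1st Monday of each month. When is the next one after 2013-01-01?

2013-01-07

January 2013 starts on a Tuesday, so its 1st Monday is 2013-01-07 (6 days in).
2013-01-07 is after 2013-01-01, so that is the next one.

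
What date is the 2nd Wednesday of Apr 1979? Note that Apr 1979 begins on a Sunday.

Apr 1979 begins on a Sunday, so the first Wednesday is Apr 4 (3 days later).
The 2nd Wednesday is 1 weeks later: 4 + 7 = 11.

Apr 11, 1979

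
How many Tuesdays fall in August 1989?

1 August 1989 is a Tuesday; the first Tuesday on or after it is 1 August 1989.
From 1 August 1989 to 31 August 1989 is 31 − 1 = 30 days.
30 ÷ 7 = 4 full weeks with remainder 2, so 4 more Tuesdays after the first → 5.

5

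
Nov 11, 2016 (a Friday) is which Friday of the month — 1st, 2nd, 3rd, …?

Day 11 falls in week ⌈11/7⌉ of the month.
Days 1–7 hold the 1st Friday, 8–14 the 2nd, 15–21 the 3rd, 22–28 the 4th, 29–31 the 5th.
11 is in the range for the 2nd.

2nd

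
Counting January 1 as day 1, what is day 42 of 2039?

Feb 11, 2039

Jan has 31 days (42 − 31 = 11 remain).
11 into Feb → Feb 11.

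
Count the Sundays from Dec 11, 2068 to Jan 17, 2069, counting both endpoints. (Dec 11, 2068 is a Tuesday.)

Dec 11, 2068 is a Tuesday; the first Sunday on or after it is Dec 16, 2068 (5 days later).
From Dec 16, 2068 to Jan 17, 2069: 15 + 17 = 32 days (rest of Dec, Jan).
32 ÷ 7 = 4 full weeks with remainder 4, so 4 more Sundays after the first → 5.

5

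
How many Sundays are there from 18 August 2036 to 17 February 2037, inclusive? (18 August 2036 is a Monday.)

18 August 2036 is a Monday; the first Sunday on or after it is 24 August 2036 (6 days later).
From 24 August 2036 to 17 February 2037: 7 + 30 + 31 + 30 + 31 + 31 + 17 = 177 days (rest of August, September, October, November, December, January, February).
177 ÷ 7 = 25 full weeks with remainder 2, so 25 more Sundays after the first → 26.

26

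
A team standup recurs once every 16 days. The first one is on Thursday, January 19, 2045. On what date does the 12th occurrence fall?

July 14, 2045

The 12th occurrence is 11 intervals after the first: 11 × 16 = 176 days after January 19, 2045.
January has 31 days — 12 days to the end of January leaves 164.
February has 28 days (136 left).
March has 31 days (105 left).
April has 30 days (75 left).
May has 31 days (44 left).
June has 30 days (14 left).
14 days into July → July 14, 2045.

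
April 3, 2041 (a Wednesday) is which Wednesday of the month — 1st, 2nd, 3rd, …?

Day 3 falls in week ⌈3/7⌉ of the month.
Days 1–7 hold the 1st Wednesday, 8–14 the 2nd, 15–21 the 3rd, 22–28 the 4th, 29–31 the 5th.
3 is in the range for the 1st.

1st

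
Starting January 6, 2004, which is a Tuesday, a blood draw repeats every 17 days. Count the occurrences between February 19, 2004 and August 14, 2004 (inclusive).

11

Occurrences land 17·i days after January 6, 2004 for i = 0, 1, 2, …
February 19, 2004 is 44 days after the start; 44 ÷ 17 = 2 remainder 10; since the remainder is 10, round up to i = 3. First occurrence in the window: #4 on February 26, 2004 (3×17 = 51 days in).
August 14, 2004 is 221 days after the start; 221 ÷ 17 = 13 remainder 0. Last occurrence in the window: #14 on August 14, 2004.
Occurrences #4 through #14: 11 in total.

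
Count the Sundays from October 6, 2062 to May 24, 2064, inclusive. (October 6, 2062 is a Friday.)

85

October 6, 2062 is a Friday; the first Sunday on or after it is October 8, 2062 (2 days later).
From October 8, 2062 to May 24, 2064: 84 + 365 + 145 = 594 days (rest of 2062, 2063, to May 24, 2064 in 2064).
594 ÷ 7 = 84 full weeks with remainder 6, so 84 more Sundays after the first → 85.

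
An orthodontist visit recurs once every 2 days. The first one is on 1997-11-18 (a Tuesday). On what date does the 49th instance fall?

1998-02-22

The 49th occurrence is 48 intervals after the first: 48 × 2 = 96 days after 1997-11-18.
November has 30 days — 12 days to the end of November leaves 84.
December has 31 days (53 left).
January has 31 days (22 left).
22 days into February → 1998-02-22.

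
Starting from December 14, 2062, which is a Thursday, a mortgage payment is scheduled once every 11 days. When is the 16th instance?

The 16th occurrence is 15 intervals after the first: 15 × 11 = 165 days after December 14, 2062.
December has 31 days — 17 days to the end of December leaves 148.
January has 31 days (117 left).
February has 28 days (89 left).
March has 31 days (58 left).
April has 30 days (28 left).
28 days into May → May 28, 2063.

May 28, 2063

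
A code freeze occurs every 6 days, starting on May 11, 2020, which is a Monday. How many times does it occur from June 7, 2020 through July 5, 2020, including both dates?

5

Occurrences land 6·i days after May 11, 2020 for i = 0, 1, 2, …
June 7, 2020 is 27 days after the start; 27 ÷ 6 = 4 remainder 3; since the remainder is 3, round up to i = 5. First occurrence in the window: #6 on June 10, 2020 (5×6 = 30 days in).
July 5, 2020 is 55 days after the start; 55 ÷ 6 = 9 remainder 1. Last occurrence in the window: #10 on July 4, 2020.
Occurrences #6 through #10: 5 in total.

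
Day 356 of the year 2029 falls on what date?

January has 31 days (356 − 31 = 325 remain).
February has 28 days (325 − 28 = 297 remain).
March has 31 days (297 − 31 = 266 remain).
April has 30 days (266 − 30 = 236 remain).
May has 31 days (236 − 31 = 205 remain).
June has 30 days (205 − 30 = 175 remain).
July has 31 days (175 − 31 = 144 remain).
August has 31 days (144 − 31 = 113 remain).
September has 30 days (113 − 30 = 83 remain).
October has 31 days (83 − 31 = 52 remain).
November has 30 days (52 − 30 = 22 remain).
22 into December → December 22.

22 December 2029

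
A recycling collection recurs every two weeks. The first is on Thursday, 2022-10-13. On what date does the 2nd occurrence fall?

2022-10-27

The 2nd occurrence is 1 interval after the first: 1 × 14 = 14 days after 2022-10-13.
14 days later is 2022-10-27.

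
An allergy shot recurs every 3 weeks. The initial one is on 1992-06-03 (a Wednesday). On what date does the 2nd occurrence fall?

1992-06-24

The 2nd occurrence is 1 interval after the first: 1 × 21 = 21 days after 1992-06-03.
21 days later is 1992-06-24.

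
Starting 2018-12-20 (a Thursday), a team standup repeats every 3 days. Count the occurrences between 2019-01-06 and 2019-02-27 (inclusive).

18

Occurrences land 3·i days after 2018-12-20 for i = 0, 1, 2, …
2019-01-06 is 17 days after the start; 17 ÷ 3 = 5 remainder 2; since the remainder is 2, round up to i = 6. First occurrence in the window: #7 on 2019-01-07 (6×3 = 18 days in).
2019-02-27 is 69 days after the start; 69 ÷ 3 = 23 remainder 0. Last occurrence in the window: #24 on 2019-02-27.
Occurrences #7 through #24: 18 in total.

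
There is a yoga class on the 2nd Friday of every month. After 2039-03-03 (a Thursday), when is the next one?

2039-03-11

March 2039 starts on a Tuesday; its first Friday is the 4th, so the 2nd Friday is the 11th — 2039-03-11.
2039-03-11 is after 2039-03-03, so that is the next one.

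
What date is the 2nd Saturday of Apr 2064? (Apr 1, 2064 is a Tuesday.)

Apr 2064 begins on a Tuesday, so the first Saturday is Apr 5 (4 days later).
The 2nd Saturday is 1 weeks later: 5 + 7 = 12.

Apr 12, 2064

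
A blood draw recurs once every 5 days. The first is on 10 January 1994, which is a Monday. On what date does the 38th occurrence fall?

The 38th occurrence is 37 intervals after the first: 37 × 5 = 185 days after 10 January 1994.
January has 31 days — 21 days to the end of January leaves 164.
February has 28 days (136 left).
March has 31 days (105 left).
April has 30 days (75 left).
May has 31 days (44 left).
June has 30 days (14 left).
14 days into July → 14 July 1994.

14 July 1994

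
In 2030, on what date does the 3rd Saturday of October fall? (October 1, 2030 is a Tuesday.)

2030-10-19

October 2030 begins on a Tuesday, so the first Saturday is October 5 (4 days later).
The 3rd Saturday is 2 weeks later: 5 + 14 = 19.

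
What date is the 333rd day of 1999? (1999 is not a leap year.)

November 29, 1999

January has 31 days (333 − 31 = 302 remain).
February has 28 days (302 − 28 = 274 remain).
March has 31 days (274 − 31 = 243 remain).
April has 30 days (243 − 30 = 213 remain).
May has 31 days (213 − 31 = 182 remain).
June has 30 days (182 − 30 = 152 remain).
July has 31 days (152 − 31 = 121 remain).
August has 31 days (121 − 31 = 90 remain).
September has 30 days (90 − 30 = 60 remain).
October has 31 days (60 − 31 = 29 remain).
29 into November → November 29.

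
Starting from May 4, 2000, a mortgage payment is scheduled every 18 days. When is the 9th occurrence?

The 9th occurrence is 8 intervals after the first: 8 × 18 = 144 days after May 4, 2000.
May has 31 days — 27 days to the end of May leaves 117.
June has 30 days (87 left).
July has 31 days (56 left).
August has 31 days (25 left).
25 days into September → September 25, 2000.

September 25, 2000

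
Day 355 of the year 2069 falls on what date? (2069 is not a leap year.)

21 December 2069

January has 31 days (355 − 31 = 324 remain).
February has 28 days (324 − 28 = 296 remain).
March has 31 days (296 − 31 = 265 remain).
April has 30 days (265 − 30 = 235 remain).
May has 31 days (235 − 31 = 204 remain).
June has 30 days (204 − 30 = 174 remain).
July has 31 days (174 − 31 = 143 remain).
August has 31 days (143 − 31 = 112 remain).
September has 30 days (112 − 30 = 82 remain).
October has 31 days (82 − 31 = 51 remain).
November has 30 days (51 − 30 = 21 remain).
21 into December → December 21.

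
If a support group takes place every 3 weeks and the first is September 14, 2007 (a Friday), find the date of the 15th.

July 4, 2008

The 15th occurrence is 14 intervals after the first: 14 × 21 = 294 days after September 14, 2007.
September has 30 days — 16 days to the end of September leaves 278.
October has 31 days (247 left).
November has 30 days (217 left).
December has 31 days (186 left).
January has 31 days (155 left).
February has 29 days (126 left).
March has 31 days (95 left).
April has 30 days (65 left).
May has 31 days (34 left).
June has 30 days (4 left).
4 days into July → July 4, 2008.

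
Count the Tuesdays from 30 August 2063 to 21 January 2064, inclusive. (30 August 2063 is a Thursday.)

20

30 August 2063 is a Thursday; the first Tuesday on or after it is 4 September 2063 (5 days later).
From 4 September 2063 to 21 January 2064: 26 + 31 + 30 + 31 + 21 = 139 days (rest of September, October, November, December, January).
139 ÷ 7 = 19 full weeks with remainder 6, so 19 more Tuesdays after the first → 20.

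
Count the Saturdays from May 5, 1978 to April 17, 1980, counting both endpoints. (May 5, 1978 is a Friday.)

102

May 5, 1978 is a Friday; the first Saturday on or after it is May 6, 1978 (1 day later).
From May 6, 1978 to April 17, 1980: 239 + 365 + 108 = 712 days (rest of 1978, 1979, to April 17, 1980 in 1980).
712 ÷ 7 = 101 full weeks with remainder 5, so 101 more Saturdays after the first → 102.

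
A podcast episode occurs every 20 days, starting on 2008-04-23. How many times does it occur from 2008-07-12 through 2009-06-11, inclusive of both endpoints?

17

Occurrences land 20·i days after 2008-04-23 for i = 0, 1, 2, …
2008-07-12 is 80 days after the start; 80 ÷ 20 = 4 remainder 0. First occurrence in the window: #5 on 2008-07-12 (4×20 = 80 days in).
2009-06-11 is 414 days after the start; 414 ÷ 20 = 20 remainder 14. Last occurrence in the window: #21 on 2009-05-28.
Occurrences #5 through #21: 17 in total.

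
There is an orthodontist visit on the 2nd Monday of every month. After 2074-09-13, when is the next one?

2074-10-08

September 2074 starts on a Saturday; its first Monday is the 3rd, so the 2nd Monday is the 10th — 2074-09-10.
That is not after 2074-09-13, so look at October 2074.
October 2074 starts on a Monday; its first Monday is the 1st, so the 2nd Monday is the 8th — 2074-10-08.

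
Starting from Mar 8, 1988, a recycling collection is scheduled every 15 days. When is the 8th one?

The 8th occurrence is 7 intervals after the first: 7 × 15 = 105 days after Mar 8, 1988.
Mar has 31 days — 23 days to the end of Mar leaves 82.
Apr has 30 days (52 left).
May has 31 days (21 left).
21 days into Jun → Jun 21, 1988.

Jun 21, 1988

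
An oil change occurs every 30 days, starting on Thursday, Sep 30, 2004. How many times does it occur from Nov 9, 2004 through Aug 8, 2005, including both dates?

Occurrences land 30·i days after Sep 30, 2004 for i = 0, 1, 2, …
Nov 9, 2004 is 40 days after the start; 40 ÷ 30 = 1 remainder 10; since the remainder is 10, round up to i = 2. First occurrence in the window: #3 on Nov 29, 2004 (2×30 = 60 days in).
Aug 8, 2005 is 312 days after the start; 312 ÷ 30 = 10 remainder 12. Last occurrence in the window: #11 on Jul 27, 2005.
Occurrences #3 through #11: 9 in total.

9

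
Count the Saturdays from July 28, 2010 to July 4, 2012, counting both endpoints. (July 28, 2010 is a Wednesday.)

101

July 28, 2010 is a Wednesday; the first Saturday on or after it is July 31, 2010 (3 days later).
From July 31, 2010 to July 4, 2012: 153 + 365 + 186 = 704 days (rest of 2010, 2011, to July 4, 2012 in 2012).
704 ÷ 7 = 100 full weeks with remainder 4, so 100 more Saturdays after the first → 101.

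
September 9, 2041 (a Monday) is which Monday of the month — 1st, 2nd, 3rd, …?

Day 9 falls in week ⌈9/7⌉ of the month.
Days 1–7 hold the 1st Monday, 8–14 the 2nd, 15–21 the 3rd, 22–28 the 4th, 29–31 the 5th.
9 is in the range for the 2nd.

2nd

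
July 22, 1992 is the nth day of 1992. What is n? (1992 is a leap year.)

204

Days in months before July: 31 + 29 + 31 + 30 + 31 + 30 = 182.
Plus 22 days into July → day 204.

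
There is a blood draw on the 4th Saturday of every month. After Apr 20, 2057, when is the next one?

Apr 2057 starts on a Sunday; its first Saturday is the 7th, so the 4th Saturday is the 28th — Apr 28, 2057.
Apr 28, 2057 is after Apr 20, 2057, so that is the next one.

Apr 28, 2057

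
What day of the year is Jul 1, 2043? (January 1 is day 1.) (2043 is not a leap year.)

182

Days in months before Jul: 31 + 28 + 31 + 30 + 31 + 30 = 181.
Plus 1 day into Jul → day 182.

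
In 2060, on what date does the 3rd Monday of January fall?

The first Monday of January 2060 is January 5.
The 3rd Monday is 2 weeks later: 5 + 14 = 19.

2060-01-19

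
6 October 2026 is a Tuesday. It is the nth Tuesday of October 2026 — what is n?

1st

Day 6 falls in week ⌈6/7⌉ of the month.
Days 1–7 hold the 1st Tuesday, 8–14 the 2nd, 15–21 the 3rd, 22–28 the 4th, 29–31 the 5th.
6 is in the range for the 1st.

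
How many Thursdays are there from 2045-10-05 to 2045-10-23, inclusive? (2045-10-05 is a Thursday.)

2045-10-05 is a Thursday; the first Thursday on or after it is 2045-10-05.
From 2045-10-05 to 2045-10-23 is 23 − 5 = 18 days.
18 ÷ 7 = 2 full weeks with remainder 4, so 2 more Thursdays after the first → 3.

3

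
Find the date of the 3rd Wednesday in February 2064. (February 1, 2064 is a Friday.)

2064-02-20

February 2064 begins on a Friday, so the first Wednesday is February 6 (5 days later).
The 3rd Wednesday is 2 weeks later: 6 + 14 = 20.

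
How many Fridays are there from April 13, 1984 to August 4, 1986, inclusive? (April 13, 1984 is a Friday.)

April 13, 1984 is a Friday; the first Friday on or after it is April 13, 1984.
From April 13, 1984 to August 4, 1986: 262 + 365 + 216 = 843 days (rest of 1984, 1985, to August 4, 1986 in 1986).
843 ÷ 7 = 120 full weeks with remainder 3, so 120 more Fridays after the first → 121.

121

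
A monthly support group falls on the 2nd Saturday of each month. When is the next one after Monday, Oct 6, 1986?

Oct 1986 starts on a Wednesday; its first Saturday is the 4th, so the 2nd Saturday is the 11th — Oct 11, 1986.
Oct 11, 1986 is after Oct 6, 1986, so that is the next one.

Oct 11, 1986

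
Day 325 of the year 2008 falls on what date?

2008-11-20

January has 31 days (325 − 31 = 294 remain).
February has 29 days (294 − 29 = 265 remain).
March has 31 days (265 − 31 = 234 remain).
April has 30 days (234 − 30 = 204 remain).
May has 31 days (204 − 31 = 173 remain).
June has 30 days (173 − 30 = 143 remain).
July has 31 days (143 − 31 = 112 remain).
August has 31 days (112 − 31 = 81 remain).
September has 30 days (81 − 30 = 51 remain).
October has 31 days (51 − 31 = 20 remain).
20 into November → November 20.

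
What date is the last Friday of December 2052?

2052-12-27

The first Friday of December 2052 is December 6.
December 2052 has 31 days. Adding weeks: 6, 13, 20, 27 — the last one ≤ 31 is the 27th.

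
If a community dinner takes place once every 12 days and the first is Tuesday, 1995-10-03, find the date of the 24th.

The 24th occurrence is 23 intervals after the first: 23 × 12 = 276 days after 1995-10-03.
October has 31 days — 28 days to the end of October leaves 248.
November has 30 days (218 left).
December has 31 days (187 left).
January has 31 days (156 left).
February has 29 days (127 left).
March has 31 days (96 left).
April has 30 days (66 left).
May has 31 days (35 left).
June has 30 days (5 left).
5 days into July → 1996-07-05.

1996-07-05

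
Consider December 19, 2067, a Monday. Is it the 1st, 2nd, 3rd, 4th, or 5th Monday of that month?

3rd

Day 19 falls in week ⌈19/7⌉ of the month.
Days 1–7 hold the 1st Monday, 8–14 the 2nd, 15–21 the 3rd, 22–28 the 4th, 29–31 the 5th.
19 is in the range for the 3rd.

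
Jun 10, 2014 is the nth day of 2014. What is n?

161

Days in months before Jun: 31 + 28 + 31 + 30 + 31 = 151.
Plus 10 days into Jun → day 161.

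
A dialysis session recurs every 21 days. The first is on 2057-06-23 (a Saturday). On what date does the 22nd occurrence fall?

2058-09-07

The 22nd occurrence is 21 intervals after the first: 21 × 21 = 441 days after 2057-06-23.
June has 30 days — 7 days to the end of June leaves 434.
From end of June to end of 2057 is 184 days (250 left).
January has 31 days (219 left).
February has 28 days (191 left).
March has 31 days (160 left).
April has 30 days (130 left).
May has 31 days (99 left).
June has 30 days (69 left).
July has 31 days (38 left).
August has 31 days (7 left).
7 days into September → 2058-09-07.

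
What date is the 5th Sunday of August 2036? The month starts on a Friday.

August 31, 2036

August 2036 begins on a Friday, so the first Sunday is August 3 (2 days later).
The 5th Sunday is 4 weeks later: 3 + 28 = 31.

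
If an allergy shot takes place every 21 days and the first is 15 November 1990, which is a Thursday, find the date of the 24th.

12 March 1992

The 24th occurrence is 23 intervals after the first: 23 × 21 = 483 days after 15 November 1990.
November has 30 days — 15 days to the end of November leaves 468.
From end of November to end of 1990 is 31 days (437 left).
1991 has 365 days (72 left).
January has 31 days (41 left).
February has 29 days (12 left).
12 days into March → 12 March 1992.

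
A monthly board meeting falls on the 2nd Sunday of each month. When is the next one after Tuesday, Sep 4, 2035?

Sep 9, 2035

Sep 2035 starts on a Saturday; its first Sunday is the 2nd, so the 2nd Sunday is the 9th — Sep 9, 2035.
Sep 9, 2035 is after Sep 4, 2035, so that is the next one.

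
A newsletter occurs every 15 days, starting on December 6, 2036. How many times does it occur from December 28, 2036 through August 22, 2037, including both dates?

Occurrences land 15·i days after December 6, 2036 for i = 0, 1, 2, …
December 28, 2036 is 22 days after the start; 22 ÷ 15 = 1 remainder 7; since the remainder is 7, round up to i = 2. First occurrence in the window: #3 on January 5, 2037 (2×15 = 30 days in).
August 22, 2037 is 259 days after the start; 259 ÷ 15 = 17 remainder 4. Last occurrence in the window: #18 on August 18, 2037.
Occurrences #3 through #18: 16 in total.

16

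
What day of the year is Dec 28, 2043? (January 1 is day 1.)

Days in months before Dec: 31 + 28 + 31 + 30 + 31 + 30 + 31 + 31 + 30 + 31 + 30 = 334.
Plus 28 days into Dec → day 362.

362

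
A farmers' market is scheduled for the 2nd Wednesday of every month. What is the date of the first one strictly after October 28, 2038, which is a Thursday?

October 2038 starts on a Friday; its first Wednesday is the 6th, so the 2nd Wednesday is the 13th — October 13, 2038.
That is not after October 28, 2038, so look at November 2038.
November 2038 starts on a Monday; its first Wednesday is the 3rd, so the 2nd Wednesday is the 10th — November 10, 2038.

November 10, 2038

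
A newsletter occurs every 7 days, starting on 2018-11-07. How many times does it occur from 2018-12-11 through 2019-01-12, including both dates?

Occurrences land 7·i days after 2018-11-07 for i = 0, 1, 2, …
2018-12-11 is 34 days after the start; 34 ÷ 7 = 4 remainder 6; since the remainder is 6, round up to i = 5. First occurrence in the window: #6 on 2018-12-12 (5×7 = 35 days in).
2019-01-12 is 66 days after the start; 66 ÷ 7 = 9 remainder 3. Last occurrence in the window: #10 on 2019-01-09.
Occurrences #6 through #10: 5 in total.

5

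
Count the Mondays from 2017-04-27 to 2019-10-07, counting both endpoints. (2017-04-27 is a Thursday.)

2017-04-27 is a Thursday; the first Monday on or after it is 2017-05-01 (4 days later).
From 2017-05-01 to 2019-10-07: 244 + 365 + 280 = 889 days (rest of 2017, 2018, to 2019-10-07 in 2019).
889 ÷ 7 = 127 full weeks with remainder 0, so 127 more Mondays after the first → 128.

128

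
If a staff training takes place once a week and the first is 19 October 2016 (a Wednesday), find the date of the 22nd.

15 March 2017

The 22nd occurrence is 21 intervals after the first: 21 × 7 = 147 days after 19 October 2016.
October has 31 days — 12 days to the end of October leaves 135.
November has 30 days (105 left).
December has 31 days (74 left).
January has 31 days (43 left).
February has 28 days (15 left).
15 days into March → 15 March 2017.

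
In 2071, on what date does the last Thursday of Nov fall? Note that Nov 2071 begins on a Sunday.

Nov 2071 begins on a Sunday, so the first Thursday is Nov 5 (4 days later).
Nov 2071 has 30 days. Adding weeks: 5, 12, 19, 26 — the last one ≤ 30 is the 26th.

Nov 26, 2071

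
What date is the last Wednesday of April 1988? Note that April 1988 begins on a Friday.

1988-04-27

April 1988 begins on a Friday, so the first Wednesday is April 6 (5 days later).
April 1988 has 30 days. Adding weeks: 6, 13, 20, 27 — the last one ≤ 30 is the 27th.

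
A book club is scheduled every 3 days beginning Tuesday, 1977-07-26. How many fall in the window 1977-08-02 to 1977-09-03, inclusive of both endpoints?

Occurrences land 3·i days after 1977-07-26 for i = 0, 1, 2, …
1977-08-02 is 7 days after the start; 7 ÷ 3 = 2 remainder 1; since the remainder is 1, round up to i = 3. First occurrence in the window: #4 on 1977-08-04 (3×3 = 9 days in).
1977-09-03 is 39 days after the start; 39 ÷ 3 = 13 remainder 0. Last occurrence in the window: #14 on 1977-09-03.
Occurrences #4 through #14: 11 in total.

11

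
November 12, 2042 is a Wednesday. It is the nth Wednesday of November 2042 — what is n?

2nd

Day 12 falls in week ⌈12/7⌉ of the month.
Days 1–7 hold the 1st Wednesday, 8–14 the 2nd, 15–21 the 3rd, 22–28 the 4th, 29–31 the 5th.
12 is in the range for the 2nd.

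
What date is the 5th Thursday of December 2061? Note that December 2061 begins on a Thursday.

29 December 2061

December 2061 begins on a Thursday, so the first Thursday is December 1.
The 5th Thursday is 4 weeks later: 1 + 28 = 29.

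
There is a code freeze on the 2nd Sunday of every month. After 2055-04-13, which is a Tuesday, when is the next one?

April 2055 starts on a Thursday; its first Sunday is the 4th, so the 2nd Sunday is the 11th — 2055-04-11.
That is not after 2055-04-13, so look at May 2055.
May 2055 starts on a Saturday; its first Sunday is the 2nd, so the 2nd Sunday is the 9th — 2055-05-09.

2055-05-09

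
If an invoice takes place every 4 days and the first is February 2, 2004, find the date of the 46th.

The 46th occurrence is 45 intervals after the first: 45 × 4 = 180 days after February 2, 2004.
February has 29 days — 27 days to the end of February leaves 153.
March has 31 days (122 left).
April has 30 days (92 left).
May has 31 days (61 left).
June has 30 days (31 left).
31 days into July → July 31, 2004.

July 31, 2004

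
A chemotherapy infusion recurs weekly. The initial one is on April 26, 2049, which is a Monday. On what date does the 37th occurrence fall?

The 37th occurrence is 36 intervals after the first: 36 × 7 = 252 days after April 26, 2049.
April has 30 days — 4 days to the end of April leaves 248.
May has 31 days (217 left).
June has 30 days (187 left).
July has 31 days (156 left).
August has 31 days (125 left).
September has 30 days (95 left).
October has 31 days (64 left).
November has 30 days (34 left).
December has 31 days (3 left).
3 days into January → January 3, 2050.

January 3, 2050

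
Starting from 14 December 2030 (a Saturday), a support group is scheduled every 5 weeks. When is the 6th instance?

The 6th occurrence is 5 intervals after the first: 5 × 35 = 175 days after 14 December 2030.
December has 31 days — 17 days to the end of December leaves 158.
January has 31 days (127 left).
February has 28 days (99 left).
March has 31 days (68 left).
April has 30 days (38 left).
May has 31 days (7 left).
7 days into June → 7 June 2031.

7 June 2031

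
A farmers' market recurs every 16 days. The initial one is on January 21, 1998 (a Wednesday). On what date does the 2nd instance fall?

The 2nd occurrence is 1 interval after the first: 1 × 16 = 16 days after January 21, 1998.
January has 31 days — 10 days to the end of January leaves 6.
6 days into February → February 6, 1998.

February 6, 1998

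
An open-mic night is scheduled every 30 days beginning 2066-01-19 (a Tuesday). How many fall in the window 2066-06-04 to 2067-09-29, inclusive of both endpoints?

Occurrences land 30·i days after 2066-01-19 for i = 0, 1, 2, …
2066-06-04 is 136 days after the start; 136 ÷ 30 = 4 remainder 16; since the remainder is 16, round up to i = 5. First occurrence in the window: #6 on 2066-06-18 (5×30 = 150 days in).
2067-09-29 is 618 days after the start; 618 ÷ 30 = 20 remainder 18. Last occurrence in the window: #21 on 2067-09-11.
Occurrences #6 through #21: 16 in total.

16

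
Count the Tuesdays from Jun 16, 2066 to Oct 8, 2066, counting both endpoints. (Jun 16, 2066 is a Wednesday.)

16

Jun 16, 2066 is a Wednesday; the first Tuesday on or after it is Jun 22, 2066 (6 days later).
From Jun 22, 2066 to Oct 8, 2066: 8 + 31 + 31 + 30 + 8 = 108 days (rest of Jun, Jul, Aug, Sep, Oct).
108 ÷ 7 = 15 full weeks with remainder 3, so 15 more Tuesdays after the first → 16.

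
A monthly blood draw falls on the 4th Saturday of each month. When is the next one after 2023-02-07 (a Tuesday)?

2023-02-25

February 2023 starts on a Wednesday; its first Saturday is the 4th, so the 4th Saturday is the 25th — 2023-02-25.
2023-02-25 is after 2023-02-07, so that is the next one.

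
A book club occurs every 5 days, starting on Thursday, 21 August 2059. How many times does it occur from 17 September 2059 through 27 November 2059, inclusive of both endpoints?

14

Occurrences land 5·i days after 21 August 2059 for i = 0, 1, 2, …
17 September 2059 is 27 days after the start; 27 ÷ 5 = 5 remainder 2; since the remainder is 2, round up to i = 6. First occurrence in the window: #7 on 20 September 2059 (6×5 = 30 days in).
27 November 2059 is 98 days after the start; 98 ÷ 5 = 19 remainder 3. Last occurrence in the window: #20 on 24 November 2059.
Occurrences #7 through #20: 14 in total.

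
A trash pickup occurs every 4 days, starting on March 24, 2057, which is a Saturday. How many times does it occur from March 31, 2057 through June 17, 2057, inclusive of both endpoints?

Occurrences land 4·i days after March 24, 2057 for i = 0, 1, 2, …
March 31, 2057 is 7 days after the start; 7 ÷ 4 = 1 remainder 3; since the remainder is 3, round up to i = 2. First occurrence in the window: #3 on April 1, 2057 (2×4 = 8 days in).
June 17, 2057 is 85 days after the start; 85 ÷ 4 = 21 remainder 1. Last occurrence in the window: #22 on June 16, 2057.
Occurrences #3 through #22: 20 in total.

20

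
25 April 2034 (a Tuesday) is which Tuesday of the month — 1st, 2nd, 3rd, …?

Day 25 falls in week ⌈25/7⌉ of the month.
Days 1–7 hold the 1st Tuesday, 8–14 the 2nd, 15–21 the 3rd, 22–28 the 4th, 29–31 the 5th.
25 is in the range for the 4th.

4th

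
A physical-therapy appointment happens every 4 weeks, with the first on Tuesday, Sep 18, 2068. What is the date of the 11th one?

The 11th occurrence is 10 intervals after the first: 10 × 28 = 280 days after Sep 18, 2068.
Sep has 30 days — 12 days to the end of Sep leaves 268.
Oct has 31 days (237 left).
Nov has 30 days (207 left).
Dec has 31 days (176 left).
Jan has 31 days (145 left).
Feb has 28 days (117 left).
Mar has 31 days (86 left).
Apr has 30 days (56 left).
May has 31 days (25 left).
25 days into Jun → Jun 25, 2069.

Jun 25, 2069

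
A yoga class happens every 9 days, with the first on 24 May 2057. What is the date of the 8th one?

The 8th occurrence is 7 intervals after the first: 7 × 9 = 63 days after 24 May 2057.
May has 31 days — 7 days to the end of May leaves 56.
June has 30 days (26 left).
26 days into July → 26 July 2057.

26 July 2057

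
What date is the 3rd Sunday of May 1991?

1991-05-19

The first Sunday of May 1991 is May 5.
The 3rd Sunday is 2 weeks later: 5 + 14 = 19.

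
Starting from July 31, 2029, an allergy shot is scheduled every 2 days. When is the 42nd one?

October 21, 2029

The 42nd occurrence is 41 intervals after the first: 41 × 2 = 82 days after July 31, 2029.
July has 31 days — 0 days to the end of July leaves 82.
August has 31 days (51 left).
September has 30 days (21 left).
21 days into October → October 21, 2029.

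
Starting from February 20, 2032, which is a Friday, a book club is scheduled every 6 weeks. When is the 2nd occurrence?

April 2, 2032

The 2nd occurrence is 1 interval after the first: 1 × 42 = 42 days after February 20, 2032.
February has 29 days — 9 days to the end of February leaves 33.
March has 31 days (2 left).
2 days into April → April 2, 2032.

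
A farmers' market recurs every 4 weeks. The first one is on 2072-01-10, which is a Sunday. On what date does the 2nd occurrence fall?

The 2nd occurrence is 1 interval after the first: 1 × 28 = 28 days after 2072-01-10.
January has 31 days — 21 days to the end of January leaves 7.
7 days into February → 2072-02-07.

2072-02-07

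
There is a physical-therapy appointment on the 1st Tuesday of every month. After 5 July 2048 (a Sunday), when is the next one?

July 2048 starts on a Wednesday, so its 1st Tuesday is 7 July 2048 (6 days in).
7 July 2048 is after 5 July 2048, so that is the next one.

7 July 2048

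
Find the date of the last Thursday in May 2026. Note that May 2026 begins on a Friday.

May 2026 begins on a Friday, so the first Thursday is May 7 (6 days later).
May 2026 has 31 days. Adding weeks: 7, 14, 21, 28 — the last one ≤ 31 is the 28th.

May 28, 2026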